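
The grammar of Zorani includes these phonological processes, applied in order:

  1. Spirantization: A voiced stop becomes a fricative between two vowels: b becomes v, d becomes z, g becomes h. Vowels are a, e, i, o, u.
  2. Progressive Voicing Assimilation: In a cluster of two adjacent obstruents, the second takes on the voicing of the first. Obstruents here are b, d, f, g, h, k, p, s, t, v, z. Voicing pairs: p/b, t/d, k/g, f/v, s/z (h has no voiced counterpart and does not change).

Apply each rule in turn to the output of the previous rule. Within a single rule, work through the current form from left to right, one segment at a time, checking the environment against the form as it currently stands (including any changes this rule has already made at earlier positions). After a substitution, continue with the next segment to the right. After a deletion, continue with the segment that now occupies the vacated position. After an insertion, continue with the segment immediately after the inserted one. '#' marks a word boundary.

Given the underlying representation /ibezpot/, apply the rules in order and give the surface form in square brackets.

1 Spirantization: [ibezpot] → [ivezpot]
2 Progressive Voicing Assimilation: [ivezpot] → [ivezbot]

[ivezbot]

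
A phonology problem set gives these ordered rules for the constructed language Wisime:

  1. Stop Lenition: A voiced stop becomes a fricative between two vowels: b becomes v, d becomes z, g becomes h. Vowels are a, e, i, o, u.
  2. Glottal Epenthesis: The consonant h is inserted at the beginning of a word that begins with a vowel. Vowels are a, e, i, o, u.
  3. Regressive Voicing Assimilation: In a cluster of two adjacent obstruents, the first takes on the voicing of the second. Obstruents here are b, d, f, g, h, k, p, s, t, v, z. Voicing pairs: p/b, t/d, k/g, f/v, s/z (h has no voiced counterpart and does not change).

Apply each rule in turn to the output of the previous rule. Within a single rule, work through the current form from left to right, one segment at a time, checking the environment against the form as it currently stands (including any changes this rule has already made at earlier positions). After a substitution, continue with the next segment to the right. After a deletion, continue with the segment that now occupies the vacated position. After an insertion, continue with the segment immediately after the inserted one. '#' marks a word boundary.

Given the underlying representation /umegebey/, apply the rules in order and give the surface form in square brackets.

1 Stop Lenition: [umegebey] → [umehevey]
2 Glottal Epenthesis: [umehevey] → [humehevey]
3 Regressive Voicing Assimilation: no change — [humehevey]

[humehevey]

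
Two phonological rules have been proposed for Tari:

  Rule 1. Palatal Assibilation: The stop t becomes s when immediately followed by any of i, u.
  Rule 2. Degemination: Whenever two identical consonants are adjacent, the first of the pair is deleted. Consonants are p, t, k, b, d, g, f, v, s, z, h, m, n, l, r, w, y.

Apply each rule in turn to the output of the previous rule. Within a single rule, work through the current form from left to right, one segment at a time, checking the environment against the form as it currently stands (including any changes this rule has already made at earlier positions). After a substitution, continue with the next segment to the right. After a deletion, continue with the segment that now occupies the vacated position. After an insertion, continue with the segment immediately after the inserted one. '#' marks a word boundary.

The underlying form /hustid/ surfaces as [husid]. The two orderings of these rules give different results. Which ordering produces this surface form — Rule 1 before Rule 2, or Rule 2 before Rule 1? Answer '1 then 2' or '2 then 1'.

Order 1 then 2:
  1 Palatal Assibilation: [hustid] → [hussid]
  2 Degemination: [hussid] → [husid]
  result: [husid]
Order 2 then 1:
  2 Degemination: no change — [hustid]
  1 Palatal Assibilation: [hustid] → [hussid]
  result: [hussid]

1 then 2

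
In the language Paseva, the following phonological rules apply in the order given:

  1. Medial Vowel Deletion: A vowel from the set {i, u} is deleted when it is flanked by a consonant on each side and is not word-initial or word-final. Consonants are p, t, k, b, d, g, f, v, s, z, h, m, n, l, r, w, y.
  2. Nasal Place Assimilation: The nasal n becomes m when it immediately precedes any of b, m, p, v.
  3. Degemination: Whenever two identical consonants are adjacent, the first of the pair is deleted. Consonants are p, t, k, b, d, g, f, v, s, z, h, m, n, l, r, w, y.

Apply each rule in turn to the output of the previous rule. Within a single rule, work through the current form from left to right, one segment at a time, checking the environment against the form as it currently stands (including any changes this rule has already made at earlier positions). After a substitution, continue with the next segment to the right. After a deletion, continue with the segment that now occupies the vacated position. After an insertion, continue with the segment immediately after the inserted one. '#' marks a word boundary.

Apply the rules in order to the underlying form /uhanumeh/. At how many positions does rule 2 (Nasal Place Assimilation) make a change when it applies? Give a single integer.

1 Medial Vowel Deletion: [uhanumeh] → [uhanmeh]
2 Nasal Place Assimilation: [uhanmeh] → [uhammeh]
3 Degemination: [uhammeh] → [uhameh]
Rule 2 changed 1 position(s).

1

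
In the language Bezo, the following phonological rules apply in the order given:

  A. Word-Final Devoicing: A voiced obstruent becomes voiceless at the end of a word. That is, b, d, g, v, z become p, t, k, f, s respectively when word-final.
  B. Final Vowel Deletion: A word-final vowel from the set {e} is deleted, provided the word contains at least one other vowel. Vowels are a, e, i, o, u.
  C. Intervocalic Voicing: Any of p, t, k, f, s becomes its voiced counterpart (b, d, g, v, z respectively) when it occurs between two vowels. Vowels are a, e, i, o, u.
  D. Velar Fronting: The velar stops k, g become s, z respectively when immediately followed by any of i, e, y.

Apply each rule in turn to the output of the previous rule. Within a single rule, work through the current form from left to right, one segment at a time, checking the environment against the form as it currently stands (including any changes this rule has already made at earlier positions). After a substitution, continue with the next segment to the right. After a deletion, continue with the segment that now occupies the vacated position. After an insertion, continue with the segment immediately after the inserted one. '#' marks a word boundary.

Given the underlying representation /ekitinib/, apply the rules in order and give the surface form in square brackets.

[ezidinip]

A Word-Final Devoicing: [ekitinib] → [ekitinip]
B Final Vowel Deletion: no change — [ekitinip]
C Intervocalic Voicing: [ekitinip] → [egidinip]
D Velar Fronting: [egidinip] → [ezidinip]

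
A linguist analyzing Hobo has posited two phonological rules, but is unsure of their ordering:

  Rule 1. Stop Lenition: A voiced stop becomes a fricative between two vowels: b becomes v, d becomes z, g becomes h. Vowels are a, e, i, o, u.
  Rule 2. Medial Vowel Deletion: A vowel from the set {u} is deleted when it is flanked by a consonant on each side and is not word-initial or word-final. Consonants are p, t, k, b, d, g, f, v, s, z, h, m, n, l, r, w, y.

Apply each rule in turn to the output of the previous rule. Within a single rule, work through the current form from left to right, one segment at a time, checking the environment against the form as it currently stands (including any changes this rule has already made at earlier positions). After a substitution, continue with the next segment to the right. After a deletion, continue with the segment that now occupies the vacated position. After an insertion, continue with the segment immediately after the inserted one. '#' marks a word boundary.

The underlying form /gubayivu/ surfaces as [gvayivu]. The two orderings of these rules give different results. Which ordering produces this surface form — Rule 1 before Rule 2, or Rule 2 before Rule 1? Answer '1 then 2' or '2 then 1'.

1 then 2

Order 1 then 2:
  1 Stop Lenition: [gubayivu] → [guvayivu]
  2 Medial Vowel Deletion: [guvayivu] → [gvayivu]
  result: [gvayivu]
Order 2 then 1:
  2 Medial Vowel Deletion: [gubayivu] → [gbayivu]
  1 Stop Lenition: no change — [gbayivu]
  result: [gbayivu]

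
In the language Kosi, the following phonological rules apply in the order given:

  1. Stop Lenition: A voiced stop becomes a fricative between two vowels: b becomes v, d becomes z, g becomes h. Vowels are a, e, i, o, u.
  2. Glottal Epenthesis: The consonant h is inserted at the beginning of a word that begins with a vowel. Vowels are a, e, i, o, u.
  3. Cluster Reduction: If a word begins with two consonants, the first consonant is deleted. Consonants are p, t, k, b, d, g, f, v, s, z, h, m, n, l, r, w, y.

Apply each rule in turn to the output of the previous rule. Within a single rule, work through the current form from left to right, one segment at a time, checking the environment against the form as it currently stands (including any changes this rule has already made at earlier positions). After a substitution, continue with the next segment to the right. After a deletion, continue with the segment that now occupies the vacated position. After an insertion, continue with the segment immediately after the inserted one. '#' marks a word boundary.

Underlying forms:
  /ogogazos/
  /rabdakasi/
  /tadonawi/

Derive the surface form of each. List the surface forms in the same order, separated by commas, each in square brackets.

[hohohazos], [rabdakasi], [tazonawi]

/ogogazos/:
  1 Stop Lenition: [ogogazos] → [ohohazos]
  2 Glottal Epenthesis: [ohohazos] → [hohohazos]
  3 Cluster Reduction: no change — [hohohazos]
/rabdakasi/:
  1 Stop Lenition: no change — [rabdakasi]
  2 Glottal Epenthesis: no change — [rabdakasi]
  3 Cluster Reduction: no change — [rabdakasi]
/tadonawi/:
  1 Stop Lenition: [tadonawi] → [tazonawi]
  2 Glottal Epenthesis: no change — [tazonawi]
  3 Cluster Reduction: no change — [tazonawi]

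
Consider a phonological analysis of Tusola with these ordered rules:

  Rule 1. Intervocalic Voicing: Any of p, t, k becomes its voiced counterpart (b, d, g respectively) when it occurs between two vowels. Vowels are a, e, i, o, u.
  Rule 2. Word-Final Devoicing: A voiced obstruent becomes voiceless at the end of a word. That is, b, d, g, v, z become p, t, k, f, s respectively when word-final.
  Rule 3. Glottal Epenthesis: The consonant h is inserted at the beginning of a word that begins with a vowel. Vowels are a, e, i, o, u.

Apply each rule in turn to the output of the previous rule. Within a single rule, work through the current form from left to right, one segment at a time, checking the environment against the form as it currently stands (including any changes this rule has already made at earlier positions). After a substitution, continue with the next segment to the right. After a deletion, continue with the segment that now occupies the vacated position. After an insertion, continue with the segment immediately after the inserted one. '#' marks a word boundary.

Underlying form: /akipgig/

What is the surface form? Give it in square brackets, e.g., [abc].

[hagipgik]

Rule 1 Intervocalic Voicing: [akipgig] → [agipgig]
Rule 2 Word-Final Devoicing: [agipgig] → [agipgik]
Rule 3 Glottal Epenthesis: [agipgik] → [hagipgik]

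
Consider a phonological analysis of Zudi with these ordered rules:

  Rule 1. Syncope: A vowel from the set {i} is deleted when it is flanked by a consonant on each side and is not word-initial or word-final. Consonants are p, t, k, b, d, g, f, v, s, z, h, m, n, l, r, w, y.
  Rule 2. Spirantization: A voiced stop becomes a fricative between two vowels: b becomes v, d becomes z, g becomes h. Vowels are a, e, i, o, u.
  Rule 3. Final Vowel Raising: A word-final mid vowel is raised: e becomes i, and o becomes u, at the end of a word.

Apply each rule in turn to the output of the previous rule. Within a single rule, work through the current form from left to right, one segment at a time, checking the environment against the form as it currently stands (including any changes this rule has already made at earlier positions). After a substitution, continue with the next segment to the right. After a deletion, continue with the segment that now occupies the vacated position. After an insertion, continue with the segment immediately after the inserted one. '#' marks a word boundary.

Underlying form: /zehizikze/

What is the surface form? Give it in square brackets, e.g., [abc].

[zehzkzi]

Rule 1 Syncope: [zehizikze] → [zehzkze]
Rule 2 Spirantization: no change — [zehzkze]
Rule 3 Final Vowel Raising: [zehzkze] → [zehzkzi]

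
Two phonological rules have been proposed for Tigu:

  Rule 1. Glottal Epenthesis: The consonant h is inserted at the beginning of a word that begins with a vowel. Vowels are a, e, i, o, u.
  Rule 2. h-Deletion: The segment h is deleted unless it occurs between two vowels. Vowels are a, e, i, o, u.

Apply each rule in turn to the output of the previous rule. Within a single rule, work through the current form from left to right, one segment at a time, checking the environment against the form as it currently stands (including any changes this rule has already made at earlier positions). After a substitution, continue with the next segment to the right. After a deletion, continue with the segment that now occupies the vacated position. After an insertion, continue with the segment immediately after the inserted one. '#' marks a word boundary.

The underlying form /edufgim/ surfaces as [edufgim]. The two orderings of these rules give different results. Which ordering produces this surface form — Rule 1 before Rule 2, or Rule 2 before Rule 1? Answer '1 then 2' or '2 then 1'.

1 then 2

Order 1 then 2:
  1 Glottal Epenthesis: [edufgim] → [hedufgim]
  2 h-Deletion: [hedufgim] → [edufgim]
  result: [edufgim]
Order 2 then 1:
  2 h-Deletion: no change — [edufgim]
  1 Glottal Epenthesis: [edufgim] → [hedufgim]
  result: [hedufgim]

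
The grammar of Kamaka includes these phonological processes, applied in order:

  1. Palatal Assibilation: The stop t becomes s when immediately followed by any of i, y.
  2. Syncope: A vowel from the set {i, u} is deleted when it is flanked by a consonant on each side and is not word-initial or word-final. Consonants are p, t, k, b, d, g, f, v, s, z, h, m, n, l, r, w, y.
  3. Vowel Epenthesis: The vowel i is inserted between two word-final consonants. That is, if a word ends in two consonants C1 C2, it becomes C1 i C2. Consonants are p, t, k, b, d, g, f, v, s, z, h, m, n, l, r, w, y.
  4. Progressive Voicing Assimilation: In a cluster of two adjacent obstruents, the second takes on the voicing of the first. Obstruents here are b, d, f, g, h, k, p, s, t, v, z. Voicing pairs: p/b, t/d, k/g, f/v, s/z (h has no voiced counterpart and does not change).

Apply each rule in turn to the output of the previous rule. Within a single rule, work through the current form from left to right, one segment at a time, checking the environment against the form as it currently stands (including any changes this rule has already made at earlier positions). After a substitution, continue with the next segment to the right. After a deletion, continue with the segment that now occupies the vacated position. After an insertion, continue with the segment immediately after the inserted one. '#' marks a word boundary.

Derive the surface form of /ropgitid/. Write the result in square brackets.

1 Palatal Assibilation: [ropgitid] → [ropgisid]
2 Syncope: [ropgisid] → [ropgsd]
3 Vowel Epenthesis: [ropgsd] → [ropgsid]
4 Progressive Voicing Assimilation: [ropgsid] → [ropksid]

[ropksid]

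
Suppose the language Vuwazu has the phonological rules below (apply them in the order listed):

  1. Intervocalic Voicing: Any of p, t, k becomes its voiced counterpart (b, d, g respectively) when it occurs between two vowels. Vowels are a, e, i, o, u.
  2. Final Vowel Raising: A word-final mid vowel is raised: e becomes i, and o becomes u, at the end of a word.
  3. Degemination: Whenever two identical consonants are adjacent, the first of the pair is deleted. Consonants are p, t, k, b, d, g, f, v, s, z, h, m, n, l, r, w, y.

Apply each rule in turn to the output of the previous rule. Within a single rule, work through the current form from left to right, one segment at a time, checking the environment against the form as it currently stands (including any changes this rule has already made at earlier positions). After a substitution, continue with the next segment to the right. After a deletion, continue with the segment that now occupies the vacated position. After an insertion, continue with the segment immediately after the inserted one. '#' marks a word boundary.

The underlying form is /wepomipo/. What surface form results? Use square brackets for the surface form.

[webomibu]

1 Intervocalic Voicing: [wepomipo] → [webomibo]
2 Final Vowel Raising: [webomibo] → [webomibu]
3 Degemination: no change — [webomibu]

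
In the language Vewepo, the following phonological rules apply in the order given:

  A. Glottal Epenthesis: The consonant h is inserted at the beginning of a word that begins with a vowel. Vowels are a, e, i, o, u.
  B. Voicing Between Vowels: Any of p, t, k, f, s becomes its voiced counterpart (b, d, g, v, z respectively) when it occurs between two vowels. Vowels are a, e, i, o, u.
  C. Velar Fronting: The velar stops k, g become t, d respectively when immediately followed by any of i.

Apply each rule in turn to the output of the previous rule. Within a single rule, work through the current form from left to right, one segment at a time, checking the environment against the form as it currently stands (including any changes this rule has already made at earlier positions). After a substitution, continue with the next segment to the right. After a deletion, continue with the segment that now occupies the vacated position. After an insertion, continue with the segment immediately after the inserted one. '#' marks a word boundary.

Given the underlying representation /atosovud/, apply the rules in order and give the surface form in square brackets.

A Glottal Epenthesis: [atosovud] → [hatosovud]
B Voicing Between Vowels: [hatosovud] → [hadozovud]
C Velar Fronting: no change — [hadozovud]

[hadozovud]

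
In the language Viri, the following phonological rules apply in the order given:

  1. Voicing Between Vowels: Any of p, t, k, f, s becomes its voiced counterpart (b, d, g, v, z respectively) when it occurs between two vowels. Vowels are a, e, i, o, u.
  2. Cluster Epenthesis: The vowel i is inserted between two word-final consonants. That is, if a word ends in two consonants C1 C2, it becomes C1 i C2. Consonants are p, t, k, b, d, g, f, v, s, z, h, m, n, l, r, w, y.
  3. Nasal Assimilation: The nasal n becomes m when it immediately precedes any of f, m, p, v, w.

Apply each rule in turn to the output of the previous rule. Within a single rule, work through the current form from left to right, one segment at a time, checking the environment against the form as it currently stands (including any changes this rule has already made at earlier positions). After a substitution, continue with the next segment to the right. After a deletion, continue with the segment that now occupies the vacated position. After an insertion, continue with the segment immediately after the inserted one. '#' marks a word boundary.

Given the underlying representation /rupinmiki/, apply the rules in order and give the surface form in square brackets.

[rubimmigi]

1 Voicing Between Vowels: [rupinmiki] → [rubinmigi]
2 Cluster Epenthesis: no change — [rubinmigi]
3 Nasal Assimilation: [rubinmigi] → [rubimmigi]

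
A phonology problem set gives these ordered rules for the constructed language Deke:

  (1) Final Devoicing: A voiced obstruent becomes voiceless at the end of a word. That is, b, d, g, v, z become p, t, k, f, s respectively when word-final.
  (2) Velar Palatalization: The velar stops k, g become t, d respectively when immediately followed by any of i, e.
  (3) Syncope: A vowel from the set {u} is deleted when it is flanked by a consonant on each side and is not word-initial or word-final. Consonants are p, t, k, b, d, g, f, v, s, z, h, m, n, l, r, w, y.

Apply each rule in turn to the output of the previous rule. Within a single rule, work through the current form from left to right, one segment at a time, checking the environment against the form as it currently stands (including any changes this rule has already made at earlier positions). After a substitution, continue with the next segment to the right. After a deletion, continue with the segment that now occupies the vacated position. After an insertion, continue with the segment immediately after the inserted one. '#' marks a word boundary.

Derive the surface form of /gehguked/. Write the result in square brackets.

(1) Final Devoicing: [gehguked] → [gehguket]
(2) Velar Palatalization: [gehguket] → [dehgutet]
(3) Syncope: [dehgutet] → [dehgtet]

[dehgtet]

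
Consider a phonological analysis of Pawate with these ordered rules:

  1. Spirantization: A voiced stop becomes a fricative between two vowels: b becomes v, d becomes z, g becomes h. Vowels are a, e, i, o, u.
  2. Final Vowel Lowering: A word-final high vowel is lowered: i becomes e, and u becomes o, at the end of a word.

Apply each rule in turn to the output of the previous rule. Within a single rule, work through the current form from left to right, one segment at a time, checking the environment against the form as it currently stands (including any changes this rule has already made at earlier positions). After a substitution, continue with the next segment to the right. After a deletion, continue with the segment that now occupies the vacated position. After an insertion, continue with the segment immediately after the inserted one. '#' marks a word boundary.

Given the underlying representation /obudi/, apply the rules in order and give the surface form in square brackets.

1 Spirantization: [obudi] → [ovuzi]
2 Final Vowel Lowering: [ovuzi] → [ovuze]

[ovuze]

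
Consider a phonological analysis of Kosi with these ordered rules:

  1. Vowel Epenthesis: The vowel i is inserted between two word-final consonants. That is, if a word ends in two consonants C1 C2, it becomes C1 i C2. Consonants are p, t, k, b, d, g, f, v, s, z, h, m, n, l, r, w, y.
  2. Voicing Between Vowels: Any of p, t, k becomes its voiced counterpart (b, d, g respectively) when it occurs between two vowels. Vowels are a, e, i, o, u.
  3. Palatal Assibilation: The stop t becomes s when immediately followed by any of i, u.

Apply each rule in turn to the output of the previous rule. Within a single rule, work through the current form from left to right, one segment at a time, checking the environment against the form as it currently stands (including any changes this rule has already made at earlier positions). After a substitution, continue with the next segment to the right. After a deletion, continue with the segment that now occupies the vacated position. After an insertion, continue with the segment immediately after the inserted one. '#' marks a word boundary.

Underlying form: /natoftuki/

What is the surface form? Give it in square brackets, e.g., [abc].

[nadofsugi]

1 Vowel Epenthesis: no change — [natoftuki]
2 Voicing Between Vowels: [natoftuki] → [nadoftugi]
3 Palatal Assibilation: [nadoftugi] → [nadofsugi]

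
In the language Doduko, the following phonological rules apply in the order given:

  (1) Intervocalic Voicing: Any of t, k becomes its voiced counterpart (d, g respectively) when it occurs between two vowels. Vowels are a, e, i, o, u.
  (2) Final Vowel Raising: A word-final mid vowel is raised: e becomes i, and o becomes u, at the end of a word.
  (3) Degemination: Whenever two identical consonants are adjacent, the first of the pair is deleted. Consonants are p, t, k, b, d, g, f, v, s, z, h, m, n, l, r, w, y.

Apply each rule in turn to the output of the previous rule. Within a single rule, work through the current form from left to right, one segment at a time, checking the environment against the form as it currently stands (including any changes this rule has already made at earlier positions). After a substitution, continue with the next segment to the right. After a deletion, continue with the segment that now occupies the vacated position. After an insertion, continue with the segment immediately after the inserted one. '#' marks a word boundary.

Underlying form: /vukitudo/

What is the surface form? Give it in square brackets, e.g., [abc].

[vugidudu]

(1) Intervocalic Voicing: [vukitudo] → [vugidudo]
(2) Final Vowel Raising: [vugidudo] → [vugidudu]
(3) Degemination: no change — [vugidudu]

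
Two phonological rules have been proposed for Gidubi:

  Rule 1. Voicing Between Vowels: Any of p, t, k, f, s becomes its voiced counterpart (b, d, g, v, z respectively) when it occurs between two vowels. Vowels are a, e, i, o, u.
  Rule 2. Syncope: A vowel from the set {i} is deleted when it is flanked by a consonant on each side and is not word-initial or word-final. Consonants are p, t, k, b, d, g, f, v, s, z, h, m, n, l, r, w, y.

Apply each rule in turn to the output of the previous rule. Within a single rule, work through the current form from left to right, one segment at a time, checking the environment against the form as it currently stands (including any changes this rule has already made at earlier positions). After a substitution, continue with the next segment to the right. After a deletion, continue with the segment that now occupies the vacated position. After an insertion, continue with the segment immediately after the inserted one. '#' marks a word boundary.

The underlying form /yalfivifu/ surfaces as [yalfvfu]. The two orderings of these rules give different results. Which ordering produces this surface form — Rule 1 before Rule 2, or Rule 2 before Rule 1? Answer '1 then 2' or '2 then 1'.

2 then 1

Order 1 then 2:
  1 Voicing Between Vowels: [yalfivifu] → [yalfivivu]
  2 Syncope: [yalfivivu] → [yalfvvu]
  result: [yalfvvu]
Order 2 then 1:
  2 Syncope: [yalfivifu] → [yalfvfu]
  1 Voicing Between Vowels: no change — [yalfvfu]
  result: [yalfvfu]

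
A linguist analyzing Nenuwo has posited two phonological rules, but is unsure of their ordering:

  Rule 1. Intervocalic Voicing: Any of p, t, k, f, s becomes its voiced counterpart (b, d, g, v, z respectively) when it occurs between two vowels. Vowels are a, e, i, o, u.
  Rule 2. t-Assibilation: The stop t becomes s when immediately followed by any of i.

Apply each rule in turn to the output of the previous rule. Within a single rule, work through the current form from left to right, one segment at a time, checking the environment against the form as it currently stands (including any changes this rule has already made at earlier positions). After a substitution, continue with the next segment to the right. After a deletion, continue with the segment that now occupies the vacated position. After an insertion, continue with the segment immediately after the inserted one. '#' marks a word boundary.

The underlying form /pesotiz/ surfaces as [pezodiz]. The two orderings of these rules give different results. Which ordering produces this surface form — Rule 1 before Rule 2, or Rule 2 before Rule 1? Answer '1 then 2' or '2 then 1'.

Order 1 then 2:
  1 Intervocalic Voicing: [pesotiz] → [pezodiz]
  2 t-Assibilation: no change — [pezodiz]
  result: [pezodiz]
Order 2 then 1:
  2 t-Assibilation: [pesotiz] → [pesosiz]
  1 Intervocalic Voicing: [pesosiz] → [pezoziz]
  result: [pezoziz]

1 then 2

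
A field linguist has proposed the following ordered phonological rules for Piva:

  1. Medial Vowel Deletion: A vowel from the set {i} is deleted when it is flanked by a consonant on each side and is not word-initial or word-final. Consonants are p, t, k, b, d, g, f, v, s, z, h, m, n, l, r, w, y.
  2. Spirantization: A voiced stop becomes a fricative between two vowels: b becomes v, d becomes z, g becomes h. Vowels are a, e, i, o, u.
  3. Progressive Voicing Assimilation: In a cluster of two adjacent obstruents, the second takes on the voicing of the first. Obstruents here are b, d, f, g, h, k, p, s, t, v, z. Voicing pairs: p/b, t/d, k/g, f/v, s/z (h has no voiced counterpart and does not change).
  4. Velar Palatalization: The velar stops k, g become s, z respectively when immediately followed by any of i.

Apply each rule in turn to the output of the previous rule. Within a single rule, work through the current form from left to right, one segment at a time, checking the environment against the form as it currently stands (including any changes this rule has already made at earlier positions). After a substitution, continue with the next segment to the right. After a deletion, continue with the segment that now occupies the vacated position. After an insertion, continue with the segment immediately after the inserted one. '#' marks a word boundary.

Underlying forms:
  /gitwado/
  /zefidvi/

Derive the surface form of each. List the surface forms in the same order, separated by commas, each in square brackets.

[gdwazo], [zeftfi]

/gitwado/:
  1 Medial Vowel Deletion: [gitwado] → [gtwado]
  2 Spirantization: [gtwado] → [gtwazo]
  3 Progressive Voicing Assimilation: [gtwazo] → [gdwazo]
  4 Velar Palatalization: no change — [gdwazo]
/zefidvi/:
  1 Medial Vowel Deletion: [zefidvi] → [zefdvi]
  2 Spirantization: no change — [zefdvi]
  3 Progressive Voicing Assimilation: [zefdvi] → [zeftfi]
  4 Velar Palatalization: no change — [zeftfi]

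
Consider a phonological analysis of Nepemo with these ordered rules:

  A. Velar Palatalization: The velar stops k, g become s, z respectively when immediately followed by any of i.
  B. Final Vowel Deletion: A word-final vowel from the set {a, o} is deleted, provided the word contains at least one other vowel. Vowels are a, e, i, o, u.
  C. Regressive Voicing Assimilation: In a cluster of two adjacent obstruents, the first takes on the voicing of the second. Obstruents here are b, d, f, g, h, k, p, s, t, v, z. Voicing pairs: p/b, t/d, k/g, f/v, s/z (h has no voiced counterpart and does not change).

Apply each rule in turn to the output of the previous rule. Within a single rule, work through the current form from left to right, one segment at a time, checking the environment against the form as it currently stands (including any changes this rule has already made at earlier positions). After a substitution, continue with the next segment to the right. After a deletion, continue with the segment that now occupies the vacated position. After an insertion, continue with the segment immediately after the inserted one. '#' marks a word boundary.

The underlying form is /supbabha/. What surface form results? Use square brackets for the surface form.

[subbaph]

A Velar Palatalization: no change — [supbabha]
B Final Vowel Deletion: [supbabha] → [supbabh]
C Regressive Voicing Assimilation: [supbabh] → [subbaph]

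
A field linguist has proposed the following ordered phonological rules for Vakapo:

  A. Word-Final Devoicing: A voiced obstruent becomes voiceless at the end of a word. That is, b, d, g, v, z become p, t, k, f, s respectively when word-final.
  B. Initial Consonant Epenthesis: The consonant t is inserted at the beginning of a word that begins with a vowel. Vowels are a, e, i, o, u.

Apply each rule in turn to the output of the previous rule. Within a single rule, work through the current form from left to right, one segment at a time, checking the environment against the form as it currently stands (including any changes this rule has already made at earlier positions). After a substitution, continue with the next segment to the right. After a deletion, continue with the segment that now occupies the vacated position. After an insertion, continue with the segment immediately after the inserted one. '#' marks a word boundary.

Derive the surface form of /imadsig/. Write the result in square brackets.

[timadsik]

A Word-Final Devoicing: [imadsig] → [imadsik]
B Initial Consonant Epenthesis: [imadsik] → [timadsik]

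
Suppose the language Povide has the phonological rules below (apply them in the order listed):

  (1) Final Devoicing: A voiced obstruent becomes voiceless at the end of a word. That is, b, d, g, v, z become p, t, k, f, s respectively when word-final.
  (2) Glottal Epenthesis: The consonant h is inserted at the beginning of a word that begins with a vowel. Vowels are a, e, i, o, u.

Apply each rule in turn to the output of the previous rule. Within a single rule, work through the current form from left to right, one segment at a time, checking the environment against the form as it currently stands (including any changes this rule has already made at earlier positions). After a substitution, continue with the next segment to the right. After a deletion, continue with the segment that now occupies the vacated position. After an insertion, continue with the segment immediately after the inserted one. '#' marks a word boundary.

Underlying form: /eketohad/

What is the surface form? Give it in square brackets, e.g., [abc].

[heketohat]

(1) Final Devoicing: [eketohad] → [eketohat]
(2) Glottal Epenthesis: [eketohat] → [heketohat]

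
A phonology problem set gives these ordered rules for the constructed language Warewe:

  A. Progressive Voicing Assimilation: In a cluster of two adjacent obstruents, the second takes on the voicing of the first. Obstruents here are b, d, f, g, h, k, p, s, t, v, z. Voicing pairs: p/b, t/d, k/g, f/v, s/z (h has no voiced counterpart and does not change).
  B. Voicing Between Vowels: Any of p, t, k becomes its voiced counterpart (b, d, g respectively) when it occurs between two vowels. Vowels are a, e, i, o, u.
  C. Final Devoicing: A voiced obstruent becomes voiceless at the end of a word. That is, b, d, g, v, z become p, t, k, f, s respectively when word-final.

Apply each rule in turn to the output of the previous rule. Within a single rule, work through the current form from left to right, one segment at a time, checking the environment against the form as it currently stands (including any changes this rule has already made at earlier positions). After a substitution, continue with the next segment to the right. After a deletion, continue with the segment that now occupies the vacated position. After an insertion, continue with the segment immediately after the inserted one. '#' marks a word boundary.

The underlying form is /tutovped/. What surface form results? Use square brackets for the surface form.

[tudovbet]

A Progressive Voicing Assimilation: [tutovped] → [tutovbed]
B Voicing Between Vowels: [tutovbed] → [tudovbed]
C Final Devoicing: [tudovbed] → [tudovbet]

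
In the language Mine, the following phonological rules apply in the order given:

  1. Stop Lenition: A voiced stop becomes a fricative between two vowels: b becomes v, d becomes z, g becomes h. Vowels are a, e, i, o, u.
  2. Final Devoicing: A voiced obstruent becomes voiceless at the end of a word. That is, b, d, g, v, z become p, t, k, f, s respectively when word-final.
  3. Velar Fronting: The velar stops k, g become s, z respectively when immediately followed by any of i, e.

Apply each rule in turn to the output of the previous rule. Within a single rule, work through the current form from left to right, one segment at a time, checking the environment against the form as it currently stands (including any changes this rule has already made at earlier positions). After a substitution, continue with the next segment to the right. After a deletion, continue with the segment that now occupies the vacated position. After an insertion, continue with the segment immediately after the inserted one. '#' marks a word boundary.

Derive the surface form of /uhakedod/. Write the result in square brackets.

1 Stop Lenition: [uhakedod] → [uhakezod]
2 Final Devoicing: [uhakezod] → [uhakezot]
3 Velar Fronting: [uhakezot] → [uhasezot]

[uhasezot]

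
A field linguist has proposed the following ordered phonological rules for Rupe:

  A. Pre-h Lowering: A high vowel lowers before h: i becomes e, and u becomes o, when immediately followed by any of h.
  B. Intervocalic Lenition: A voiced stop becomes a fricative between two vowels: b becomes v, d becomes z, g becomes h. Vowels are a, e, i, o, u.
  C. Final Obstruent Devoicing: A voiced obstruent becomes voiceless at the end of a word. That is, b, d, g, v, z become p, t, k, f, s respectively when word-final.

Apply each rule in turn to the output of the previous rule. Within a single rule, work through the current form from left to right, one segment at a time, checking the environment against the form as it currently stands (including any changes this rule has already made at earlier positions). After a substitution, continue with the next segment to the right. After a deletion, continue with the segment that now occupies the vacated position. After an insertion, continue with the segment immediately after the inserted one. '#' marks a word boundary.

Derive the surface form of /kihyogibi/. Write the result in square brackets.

A Pre-h Lowering: [kihyogibi] → [kehyogibi]
B Intervocalic Lenition: [kehyogibi] → [kehyohivi]
C Final Obstruent Devoicing: no change — [kehyohivi]

[kehyohivi]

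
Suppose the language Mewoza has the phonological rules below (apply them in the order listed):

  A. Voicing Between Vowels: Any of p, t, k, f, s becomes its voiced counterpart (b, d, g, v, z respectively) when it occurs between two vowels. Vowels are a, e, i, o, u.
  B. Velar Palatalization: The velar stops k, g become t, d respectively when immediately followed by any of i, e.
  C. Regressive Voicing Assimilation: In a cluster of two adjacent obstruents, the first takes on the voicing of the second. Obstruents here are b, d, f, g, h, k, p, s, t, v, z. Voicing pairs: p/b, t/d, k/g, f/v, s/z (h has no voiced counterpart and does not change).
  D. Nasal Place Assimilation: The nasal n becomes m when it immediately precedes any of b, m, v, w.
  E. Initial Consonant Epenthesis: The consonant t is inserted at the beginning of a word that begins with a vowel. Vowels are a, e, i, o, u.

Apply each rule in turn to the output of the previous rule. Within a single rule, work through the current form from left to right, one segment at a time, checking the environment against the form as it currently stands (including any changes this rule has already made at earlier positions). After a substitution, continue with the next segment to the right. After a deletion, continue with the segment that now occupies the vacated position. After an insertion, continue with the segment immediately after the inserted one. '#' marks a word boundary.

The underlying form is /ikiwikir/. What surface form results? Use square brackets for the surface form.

[tidiwidir]

A Voicing Between Vowels: [ikiwikir] → [igiwigir]
B Velar Palatalization: [igiwigir] → [idiwidir]
C Regressive Voicing Assimilation: no change — [idiwidir]
D Nasal Place Assimilation: no change — [idiwidir]
E Initial Consonant Epenthesis: [idiwidir] → [tidiwidir]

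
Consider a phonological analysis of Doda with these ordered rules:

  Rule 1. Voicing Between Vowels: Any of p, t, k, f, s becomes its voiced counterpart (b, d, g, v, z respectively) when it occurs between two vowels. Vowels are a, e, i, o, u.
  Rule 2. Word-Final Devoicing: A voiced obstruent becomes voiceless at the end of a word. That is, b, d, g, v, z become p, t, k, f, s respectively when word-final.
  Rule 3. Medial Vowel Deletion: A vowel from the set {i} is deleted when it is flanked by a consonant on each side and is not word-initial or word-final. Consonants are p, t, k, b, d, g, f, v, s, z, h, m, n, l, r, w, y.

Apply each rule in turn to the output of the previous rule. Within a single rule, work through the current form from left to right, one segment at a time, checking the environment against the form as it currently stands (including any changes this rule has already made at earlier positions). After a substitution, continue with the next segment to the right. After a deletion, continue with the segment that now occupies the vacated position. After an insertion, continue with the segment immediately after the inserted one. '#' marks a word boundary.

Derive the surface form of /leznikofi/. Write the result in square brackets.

Rule 1 Voicing Between Vowels: [leznikofi] → [leznigovi]
Rule 2 Word-Final Devoicing: no change — [leznigovi]
Rule 3 Medial Vowel Deletion: [leznigovi] → [lezngovi]

[lezngovi]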